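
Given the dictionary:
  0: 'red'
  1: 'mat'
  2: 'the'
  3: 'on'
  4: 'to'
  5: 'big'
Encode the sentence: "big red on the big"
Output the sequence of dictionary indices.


Look up each word in the dictionary:
  'big' -> 5
  'red' -> 0
  'on' -> 3
  'the' -> 2
  'big' -> 5

Encoded: [5, 0, 3, 2, 5]


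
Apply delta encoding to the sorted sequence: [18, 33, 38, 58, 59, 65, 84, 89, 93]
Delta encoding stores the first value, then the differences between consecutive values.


First value: 18
Deltas:
  33 - 18 = 15
  38 - 33 = 5
  58 - 38 = 20
  59 - 58 = 1
  65 - 59 = 6
  84 - 65 = 19
  89 - 84 = 5
  93 - 89 = 4


Delta encoded: [18, 15, 5, 20, 1, 6, 19, 5, 4]


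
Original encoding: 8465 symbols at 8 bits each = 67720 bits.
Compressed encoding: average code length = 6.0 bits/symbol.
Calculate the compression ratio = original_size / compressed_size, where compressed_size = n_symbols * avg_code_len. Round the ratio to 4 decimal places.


original_size = n_symbols * orig_bits = 8465 * 8 = 67720 bits
compressed_size = n_symbols * avg_code_len = 8465 * 6.0 = 50790.0 bits
ratio = original_size / compressed_size = 67720 / 50790.0 = 1.3333

Compression ratio = 1.3333


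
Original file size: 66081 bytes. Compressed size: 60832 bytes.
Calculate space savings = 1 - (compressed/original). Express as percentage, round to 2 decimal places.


ratio = compressed/original = 60832/66081 = 0.920567
savings = 1 - ratio = 1 - 0.920567 = 0.079433
as a percentage: 0.079433 * 100 = 7.94%

Space savings = 1 - 60832/66081 = 7.94%


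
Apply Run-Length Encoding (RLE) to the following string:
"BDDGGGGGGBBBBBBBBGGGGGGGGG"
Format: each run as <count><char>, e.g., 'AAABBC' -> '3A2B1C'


Scanning runs left to right:
  i=0: run of 'B' x 1 -> '1B'
  i=1: run of 'D' x 2 -> '2D'
  i=3: run of 'G' x 6 -> '6G'
  i=9: run of 'B' x 8 -> '8B'
  i=17: run of 'G' x 9 -> '9G'

RLE = 1B2D6G8B9G


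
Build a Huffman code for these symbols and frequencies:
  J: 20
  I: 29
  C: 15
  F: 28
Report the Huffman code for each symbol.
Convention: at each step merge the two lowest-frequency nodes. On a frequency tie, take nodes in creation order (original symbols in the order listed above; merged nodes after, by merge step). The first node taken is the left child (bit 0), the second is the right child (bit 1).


Huffman tree construction:
Step 1: Merge C(15) + J(20) = 35
Step 2: Merge F(28) + I(29) = 57
Step 3: Merge (C+J)(35) + (F+I)(57) = 92
Read each symbol's code off the tree from the root (left child = 0, right child = 1).

Codes:
  J: 01 (length 2)
  I: 11 (length 2)
  C: 00 (length 2)
  F: 10 (length 2)
Average code length: 184/92 = 2.0000 bits/symbol


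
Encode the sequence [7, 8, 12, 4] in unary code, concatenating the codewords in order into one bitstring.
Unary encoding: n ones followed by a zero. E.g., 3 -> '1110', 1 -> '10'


Encode each number as n ones followed by a terminating 0:
  7 -> 11111110 (8 bits)
  8 -> 111111110 (9 bits)
  12 -> 1111111111110 (13 bits)
  4 -> 11110 (5 bits)
Total length = 8 + 9 + 13 + 5 = 35 bits.

Unary([7, 8, 12, 4]) = 11111110111111110111111111111011110 (35 bits)


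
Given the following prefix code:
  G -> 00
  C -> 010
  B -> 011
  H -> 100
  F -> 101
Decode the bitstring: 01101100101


Decoding step by step:
Bits 011 -> B
Bits 011 -> B
Bits 00 -> G
Bits 101 -> F


Decoded message: BBGF


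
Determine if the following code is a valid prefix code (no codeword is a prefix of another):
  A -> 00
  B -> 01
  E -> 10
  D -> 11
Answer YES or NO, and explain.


Checking each pair (does one codeword prefix another?):
  A='00' vs B='01': no prefix
  A='00' vs E='10': no prefix
  A='00' vs D='11': no prefix
  B='01' vs A='00': no prefix
  B='01' vs E='10': no prefix
  B='01' vs D='11': no prefix
  E='10' vs A='00': no prefix
  E='10' vs B='01': no prefix
  E='10' vs D='11': no prefix
  D='11' vs A='00': no prefix
  D='11' vs B='01': no prefix
  D='11' vs E='10': no prefix
No violation found over all pairs.

YES -- this is a valid prefix code. No codeword is a prefix of any other codeword.


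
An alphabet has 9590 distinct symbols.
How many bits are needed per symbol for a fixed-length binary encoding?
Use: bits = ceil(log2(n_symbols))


log2(9590) = 13.2273
Bracket: 2^13 = 8192 < 9590 <= 2^14 = 16384
So ceil(log2(9590)) = 14

bits = ceil(log2(9590)) = ceil(13.2273) = 14 bits


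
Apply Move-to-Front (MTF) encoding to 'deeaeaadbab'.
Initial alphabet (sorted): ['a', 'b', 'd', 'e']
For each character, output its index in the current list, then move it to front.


MTF encoding:
'd': index 2 in ['a', 'b', 'd', 'e'] -> ['d', 'a', 'b', 'e']
'e': index 3 in ['d', 'a', 'b', 'e'] -> ['e', 'd', 'a', 'b']
'e': index 0 in ['e', 'd', 'a', 'b'] -> ['e', 'd', 'a', 'b']
'a': index 2 in ['e', 'd', 'a', 'b'] -> ['a', 'e', 'd', 'b']
'e': index 1 in ['a', 'e', 'd', 'b'] -> ['e', 'a', 'd', 'b']
'a': index 1 in ['e', 'a', 'd', 'b'] -> ['a', 'e', 'd', 'b']
'a': index 0 in ['a', 'e', 'd', 'b'] -> ['a', 'e', 'd', 'b']
'd': index 2 in ['a', 'e', 'd', 'b'] -> ['d', 'a', 'e', 'b']
'b': index 3 in ['d', 'a', 'e', 'b'] -> ['b', 'd', 'a', 'e']
'a': index 2 in ['b', 'd', 'a', 'e'] -> ['a', 'b', 'd', 'e']
'b': index 1 in ['a', 'b', 'd', 'e'] -> ['b', 'a', 'd', 'e']


Output: [2, 3, 0, 2, 1, 1, 0, 2, 3, 2, 1]


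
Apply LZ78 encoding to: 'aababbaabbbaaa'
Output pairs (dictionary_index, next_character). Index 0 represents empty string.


LZ78 encoding steps:
Dictionary: {0: ''}
Step 1: w='' (idx 0), next='a' -> output (0, 'a'), add 'a' as idx 1
Step 2: w='a' (idx 1), next='b' -> output (1, 'b'), add 'ab' as idx 2
Step 3: w='ab' (idx 2), next='b' -> output (2, 'b'), add 'abb' as idx 3
Step 4: w='a' (idx 1), next='a' -> output (1, 'a'), add 'aa' as idx 4
Step 5: w='' (idx 0), next='b' -> output (0, 'b'), add 'b' as idx 5
Step 6: w='b' (idx 5), next='b' -> output (5, 'b'), add 'bb' as idx 6
Step 7: w='aa' (idx 4), next='a' -> output (4, 'a'), add 'aaa' as idx 7


Encoded: [(0, 'a'), (1, 'b'), (2, 'b'), (1, 'a'), (0, 'b'), (5, 'b'), (4, 'a')]


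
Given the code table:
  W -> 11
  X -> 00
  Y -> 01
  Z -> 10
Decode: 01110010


Decoding:
01 -> Y
11 -> W
00 -> X
10 -> Z


Result: YWXZ


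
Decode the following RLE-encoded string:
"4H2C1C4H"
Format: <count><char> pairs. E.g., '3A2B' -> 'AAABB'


Expanding each <count><char> pair:
  4H -> 'HHHH'
  2C -> 'CC'
  1C -> 'C'
  4H -> 'HHHH'

Decoded = HHHHCCCHHHH


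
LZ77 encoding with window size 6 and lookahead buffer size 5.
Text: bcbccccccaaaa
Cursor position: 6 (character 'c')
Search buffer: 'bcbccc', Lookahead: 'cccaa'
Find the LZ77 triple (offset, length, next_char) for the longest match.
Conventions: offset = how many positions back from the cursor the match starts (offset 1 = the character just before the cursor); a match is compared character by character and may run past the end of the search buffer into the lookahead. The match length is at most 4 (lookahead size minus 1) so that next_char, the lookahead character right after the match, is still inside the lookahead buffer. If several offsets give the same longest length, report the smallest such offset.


Try each offset into the search buffer:
  offset=1 (pos 5, char 'c'): match length 3
  offset=2 (pos 4, char 'c'): match length 3
  offset=3 (pos 3, char 'c'): match length 3
  offset=4 (pos 2, char 'b'): match length 0
  offset=5 (pos 1, char 'c'): match length 1
  offset=6 (pos 0, char 'b'): match length 0
Longest match has length 3, found at offsets 1, 2, 3; take the smallest, offset 1.
next_char = character at position 6 + 3 = 9 -> 'a'

Best match: offset=1, length=3 (matching 'ccc' starting at position 5)
LZ77 triple: (1, 3, 'a')


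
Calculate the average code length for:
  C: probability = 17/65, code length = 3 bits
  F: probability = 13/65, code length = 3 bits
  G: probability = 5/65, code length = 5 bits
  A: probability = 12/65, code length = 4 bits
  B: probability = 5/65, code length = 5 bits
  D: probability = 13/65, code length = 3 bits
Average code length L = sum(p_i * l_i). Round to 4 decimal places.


Weighted contributions p_i * l_i:
  C: (17/65) * 3 = 51/65
  F: (13/65) * 3 = 39/65
  G: (5/65) * 5 = 25/65
  A: (12/65) * 4 = 48/65
  B: (5/65) * 5 = 25/65
  D: (13/65) * 3 = 39/65
Sum = (51 + 39 + 25 + 48 + 25 + 39)/65 = 227/65

L = 227/65 = 3.4923 bits/symbol


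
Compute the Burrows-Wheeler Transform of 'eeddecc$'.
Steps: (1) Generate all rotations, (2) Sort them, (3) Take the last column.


Rotations (sorted):
  0: $eeddecc -> last char: c
  1: c$eeddec -> last char: c
  2: cc$eedde -> last char: e
  3: ddecc$ee -> last char: e
  4: decc$eed -> last char: d
  5: ecc$eedd -> last char: d
  6: eddecc$e -> last char: e
  7: eeddecc$ -> last char: $


BWT = cceedde$


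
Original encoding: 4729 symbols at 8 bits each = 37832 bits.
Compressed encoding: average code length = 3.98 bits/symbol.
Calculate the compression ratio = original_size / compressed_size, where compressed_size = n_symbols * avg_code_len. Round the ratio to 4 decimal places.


original_size = n_symbols * orig_bits = 4729 * 8 = 37832 bits
compressed_size = n_symbols * avg_code_len = 4729 * 3.98 = 18821.42 bits
ratio = original_size / compressed_size = 37832 / 18821.42 = 2.0101

Compression ratio = 2.0101


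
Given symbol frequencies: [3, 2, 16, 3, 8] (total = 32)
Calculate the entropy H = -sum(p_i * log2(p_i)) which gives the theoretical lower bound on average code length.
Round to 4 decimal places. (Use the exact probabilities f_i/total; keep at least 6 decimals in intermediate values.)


Per-symbol terms -p_i * log2(p_i) with p_i = f_i/32:
  p = 3/32 = 0.093750: log2(p) = -3.415037, -p*log2(p) = 0.320160
  p = 2/32 = 0.062500: log2(p) = -4.000000, -p*log2(p) = 0.250000
  p = 16/32 = 0.500000: log2(p) = -1.000000, -p*log2(p) = 0.500000
  p = 3/32 = 0.093750: log2(p) = -3.415037, -p*log2(p) = 0.320160
  p = 8/32 = 0.250000: log2(p) = -2.000000, -p*log2(p) = 0.500000
H = 0.320160 + 0.250000 + 0.500000 + 0.320160 + 0.500000 = 1.890320

H = 1.8903 bits/symbol


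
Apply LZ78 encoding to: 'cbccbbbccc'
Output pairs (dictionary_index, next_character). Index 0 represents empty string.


LZ78 encoding steps:
Dictionary: {0: ''}
Step 1: w='' (idx 0), next='c' -> output (0, 'c'), add 'c' as idx 1
Step 2: w='' (idx 0), next='b' -> output (0, 'b'), add 'b' as idx 2
Step 3: w='c' (idx 1), next='c' -> output (1, 'c'), add 'cc' as idx 3
Step 4: w='b' (idx 2), next='b' -> output (2, 'b'), add 'bb' as idx 4
Step 5: w='b' (idx 2), next='c' -> output (2, 'c'), add 'bc' as idx 5
Step 6: w='cc' (idx 3), end of input -> output (3, '')


Encoded: [(0, 'c'), (0, 'b'), (1, 'c'), (2, 'b'), (2, 'c'), (3, '')]


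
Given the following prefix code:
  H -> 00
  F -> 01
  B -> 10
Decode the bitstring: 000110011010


Decoding step by step:
Bits 00 -> H
Bits 01 -> F
Bits 10 -> B
Bits 01 -> F
Bits 10 -> B
Bits 10 -> B


Decoded message: HFBFBB


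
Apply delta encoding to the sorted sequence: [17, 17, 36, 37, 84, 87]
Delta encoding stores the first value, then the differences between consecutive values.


First value: 17
Deltas:
  17 - 17 = 0
  36 - 17 = 19
  37 - 36 = 1
  84 - 37 = 47
  87 - 84 = 3


Delta encoded: [17, 0, 19, 1, 47, 3]


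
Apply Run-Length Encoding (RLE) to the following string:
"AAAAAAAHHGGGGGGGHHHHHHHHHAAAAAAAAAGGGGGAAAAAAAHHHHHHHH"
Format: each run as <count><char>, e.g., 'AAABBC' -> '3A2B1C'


Scanning runs left to right:
  i=0: run of 'A' x 7 -> '7A'
  i=7: run of 'H' x 2 -> '2H'
  i=9: run of 'G' x 7 -> '7G'
  i=16: run of 'H' x 9 -> '9H'
  i=25: run of 'A' x 9 -> '9A'
  i=34: run of 'G' x 5 -> '5G'
  i=39: run of 'A' x 7 -> '7A'
  i=46: run of 'H' x 8 -> '8H'

RLE = 7A2H7G9H9A5G7A8H


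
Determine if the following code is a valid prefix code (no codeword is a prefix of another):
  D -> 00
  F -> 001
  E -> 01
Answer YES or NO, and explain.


Checking each pair (does one codeword prefix another?):
  D='00' vs F='001': prefix -- VIOLATION

NO -- this is NOT a valid prefix code. D (00) is a prefix of F (001).


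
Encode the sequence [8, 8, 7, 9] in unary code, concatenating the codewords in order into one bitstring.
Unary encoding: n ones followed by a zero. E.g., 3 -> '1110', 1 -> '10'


Encode each number as n ones followed by a terminating 0:
  8 -> 111111110 (9 bits)
  8 -> 111111110 (9 bits)
  7 -> 11111110 (8 bits)
  9 -> 1111111110 (10 bits)
Total length = 9 + 9 + 8 + 10 = 36 bits.

Unary([8, 8, 7, 9]) = 111111110111111110111111101111111110 (36 bits)


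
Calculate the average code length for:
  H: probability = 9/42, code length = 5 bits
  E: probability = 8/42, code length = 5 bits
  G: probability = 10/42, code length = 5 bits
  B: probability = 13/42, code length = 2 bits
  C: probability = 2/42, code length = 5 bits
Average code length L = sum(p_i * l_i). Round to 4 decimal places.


Weighted contributions p_i * l_i:
  H: (9/42) * 5 = 45/42
  E: (8/42) * 5 = 40/42
  G: (10/42) * 5 = 50/42
  B: (13/42) * 2 = 26/42
  C: (2/42) * 5 = 10/42
Sum = (45 + 40 + 50 + 26 + 10)/42 = 171/42

L = 171/42 = 4.0714 bits/symbol


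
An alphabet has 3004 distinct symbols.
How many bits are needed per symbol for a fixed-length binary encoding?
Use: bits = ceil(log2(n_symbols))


log2(3004) = 11.5527
Bracket: 2^11 = 2048 < 3004 <= 2^12 = 4096
So ceil(log2(3004)) = 12

bits = ceil(log2(3004)) = ceil(11.5527) = 12 bits


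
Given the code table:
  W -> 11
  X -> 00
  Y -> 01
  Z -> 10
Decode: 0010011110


Decoding:
00 -> X
10 -> Z
01 -> Y
11 -> W
10 -> Z


Result: XZYWZ


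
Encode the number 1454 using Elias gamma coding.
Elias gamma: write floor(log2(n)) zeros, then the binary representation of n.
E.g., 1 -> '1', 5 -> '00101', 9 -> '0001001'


num_bits = floor(log2(1454)) + 1 = 11
leading_zeros = num_bits - 1 = 10
binary(1454) = 10110101110

Elias gamma(1454) = '0000000000' + '10110101110' = 000000000010110101110 (21 bits)


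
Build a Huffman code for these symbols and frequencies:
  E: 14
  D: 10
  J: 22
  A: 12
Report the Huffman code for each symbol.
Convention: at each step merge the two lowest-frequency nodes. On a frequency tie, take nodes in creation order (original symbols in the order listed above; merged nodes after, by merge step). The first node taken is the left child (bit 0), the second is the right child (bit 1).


Huffman tree construction:
Step 1: Merge D(10) + A(12) = 22
Step 2: Merge E(14) + J(22) = 36
Step 3: Merge (D+A)(22) + (E+J)(36) = 58
Read each symbol's code off the tree from the root (left child = 0, right child = 1).

Codes:
  E: 10 (length 2)
  D: 00 (length 2)
  J: 11 (length 2)
  A: 01 (length 2)
Average code length: 116/58 = 2.0000 bits/symbol


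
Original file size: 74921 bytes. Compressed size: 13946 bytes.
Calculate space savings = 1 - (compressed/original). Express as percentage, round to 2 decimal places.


ratio = compressed/original = 13946/74921 = 0.186143
savings = 1 - ratio = 1 - 0.186143 = 0.813857
as a percentage: 0.813857 * 100 = 81.39%

Space savings = 1 - 13946/74921 = 81.39%


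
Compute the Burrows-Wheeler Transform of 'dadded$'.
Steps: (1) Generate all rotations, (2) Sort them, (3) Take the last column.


Rotations (sorted):
  0: $dadded -> last char: d
  1: added$d -> last char: d
  2: d$dadde -> last char: e
  3: dadded$ -> last char: $
  4: dded$da -> last char: a
  5: ded$dad -> last char: d
  6: ed$dadd -> last char: d


BWT = dde$add


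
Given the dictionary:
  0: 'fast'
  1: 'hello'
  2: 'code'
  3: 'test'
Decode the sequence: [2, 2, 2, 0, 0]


Look up each index in the dictionary:
  2 -> 'code'
  2 -> 'code'
  2 -> 'code'
  0 -> 'fast'
  0 -> 'fast'

Decoded: "code code code fast fast"


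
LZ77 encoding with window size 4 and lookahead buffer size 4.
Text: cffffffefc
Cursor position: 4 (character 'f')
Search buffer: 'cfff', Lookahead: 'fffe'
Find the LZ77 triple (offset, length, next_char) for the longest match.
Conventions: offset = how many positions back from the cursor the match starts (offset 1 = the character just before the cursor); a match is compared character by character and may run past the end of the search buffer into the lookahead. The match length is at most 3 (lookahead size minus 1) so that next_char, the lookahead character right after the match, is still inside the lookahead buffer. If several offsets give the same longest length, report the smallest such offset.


Try each offset into the search buffer:
  offset=1 (pos 3, char 'f'): match length 3
  offset=2 (pos 2, char 'f'): match length 3
  offset=3 (pos 1, char 'f'): match length 3
  offset=4 (pos 0, char 'c'): match length 0
Longest match has length 3, found at offsets 1, 2, 3; take the smallest, offset 1.
next_char = character at position 4 + 3 = 7 -> 'e'

Best match: offset=1, length=3 (matching 'fff' starting at position 3)
LZ77 triple: (1, 3, 'e')


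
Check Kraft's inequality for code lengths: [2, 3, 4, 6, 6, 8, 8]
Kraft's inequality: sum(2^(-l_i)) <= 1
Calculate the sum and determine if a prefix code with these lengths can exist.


Sum = 2^(-2) + 2^(-3) + 2^(-4) + 2^(-6) + 2^(-6) + 2^(-8) + 2^(-8)
    = 0.25 + 0.125 + 0.0625 + 0.015625 + 0.015625 + 0.00390625 + 0.00390625
    = 122/256 = 0.4765625
Since 0.4765625 <= 1, Kraft's inequality IS satisfied.
A prefix code with these lengths CAN exist.

Kraft sum = 0.4765625. Satisfied.


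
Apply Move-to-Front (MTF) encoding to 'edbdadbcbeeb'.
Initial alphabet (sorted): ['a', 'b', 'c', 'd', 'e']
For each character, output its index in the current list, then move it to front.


MTF encoding:
'e': index 4 in ['a', 'b', 'c', 'd', 'e'] -> ['e', 'a', 'b', 'c', 'd']
'd': index 4 in ['e', 'a', 'b', 'c', 'd'] -> ['d', 'e', 'a', 'b', 'c']
'b': index 3 in ['d', 'e', 'a', 'b', 'c'] -> ['b', 'd', 'e', 'a', 'c']
'd': index 1 in ['b', 'd', 'e', 'a', 'c'] -> ['d', 'b', 'e', 'a', 'c']
'a': index 3 in ['d', 'b', 'e', 'a', 'c'] -> ['a', 'd', 'b', 'e', 'c']
'd': index 1 in ['a', 'd', 'b', 'e', 'c'] -> ['d', 'a', 'b', 'e', 'c']
'b': index 2 in ['d', 'a', 'b', 'e', 'c'] -> ['b', 'd', 'a', 'e', 'c']
'c': index 4 in ['b', 'd', 'a', 'e', 'c'] -> ['c', 'b', 'd', 'a', 'e']
'b': index 1 in ['c', 'b', 'd', 'a', 'e'] -> ['b', 'c', 'd', 'a', 'e']
'e': index 4 in ['b', 'c', 'd', 'a', 'e'] -> ['e', 'b', 'c', 'd', 'a']
'e': index 0 in ['e', 'b', 'c', 'd', 'a'] -> ['e', 'b', 'c', 'd', 'a']
'b': index 1 in ['e', 'b', 'c', 'd', 'a'] -> ['b', 'e', 'c', 'd', 'a']


Output: [4, 4, 3, 1, 3, 1, 2, 4, 1, 4, 0, 1]


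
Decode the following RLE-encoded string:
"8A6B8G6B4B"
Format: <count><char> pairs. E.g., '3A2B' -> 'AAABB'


Expanding each <count><char> pair:
  8A -> 'AAAAAAAA'
  6B -> 'BBBBBB'
  8G -> 'GGGGGGGG'
  6B -> 'BBBBBB'
  4B -> 'BBBB'

Decoded = AAAAAAAABBBBBBGGGGGGGGBBBBBBBBBB


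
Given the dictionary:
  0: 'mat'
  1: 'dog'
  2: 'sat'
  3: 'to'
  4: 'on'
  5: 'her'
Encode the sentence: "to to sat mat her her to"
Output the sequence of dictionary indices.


Look up each word in the dictionary:
  'to' -> 3
  'to' -> 3
  'sat' -> 2
  'mat' -> 0
  'her' -> 5
  'her' -> 5
  'to' -> 3

Encoded: [3, 3, 2, 0, 5, 5, 3]


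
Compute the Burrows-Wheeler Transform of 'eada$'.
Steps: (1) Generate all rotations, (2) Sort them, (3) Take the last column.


Rotations (sorted):
  0: $eada -> last char: a
  1: a$ead -> last char: d
  2: ada$e -> last char: e
  3: da$ea -> last char: a
  4: eada$ -> last char: $


BWT = adea$


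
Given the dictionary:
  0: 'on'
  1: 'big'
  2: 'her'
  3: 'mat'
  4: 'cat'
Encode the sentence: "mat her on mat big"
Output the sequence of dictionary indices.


Look up each word in the dictionary:
  'mat' -> 3
  'her' -> 2
  'on' -> 0
  'mat' -> 3
  'big' -> 1

Encoded: [3, 2, 0, 3, 1]


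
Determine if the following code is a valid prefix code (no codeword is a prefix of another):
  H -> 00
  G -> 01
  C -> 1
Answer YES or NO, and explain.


Checking each pair (does one codeword prefix another?):
  H='00' vs G='01': no prefix
  H='00' vs C='1': no prefix
  G='01' vs H='00': no prefix
  G='01' vs C='1': no prefix
  C='1' vs H='00': no prefix
  C='1' vs G='01': no prefix
No violation found over all pairs.

YES -- this is a valid prefix code. No codeword is a prefix of any other codeword.


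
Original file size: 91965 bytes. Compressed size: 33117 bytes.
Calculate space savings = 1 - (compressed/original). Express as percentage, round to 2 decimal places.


ratio = compressed/original = 33117/91965 = 0.360104
savings = 1 - ratio = 1 - 0.360104 = 0.639896
as a percentage: 0.639896 * 100 = 63.99%

Space savings = 1 - 33117/91965 = 63.99%


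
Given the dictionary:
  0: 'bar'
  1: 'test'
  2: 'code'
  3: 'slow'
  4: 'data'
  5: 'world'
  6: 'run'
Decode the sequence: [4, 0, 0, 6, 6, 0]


Look up each index in the dictionary:
  4 -> 'data'
  0 -> 'bar'
  0 -> 'bar'
  6 -> 'run'
  6 -> 'run'
  0 -> 'bar'

Decoded: "data bar bar run run bar"


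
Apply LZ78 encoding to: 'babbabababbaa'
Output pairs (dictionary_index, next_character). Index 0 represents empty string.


LZ78 encoding steps:
Dictionary: {0: ''}
Step 1: w='' (idx 0), next='b' -> output (0, 'b'), add 'b' as idx 1
Step 2: w='' (idx 0), next='a' -> output (0, 'a'), add 'a' as idx 2
Step 3: w='b' (idx 1), next='b' -> output (1, 'b'), add 'bb' as idx 3
Step 4: w='a' (idx 2), next='b' -> output (2, 'b'), add 'ab' as idx 4
Step 5: w='ab' (idx 4), next='a' -> output (4, 'a'), add 'aba' as idx 5
Step 6: w='bb' (idx 3), next='a' -> output (3, 'a'), add 'bba' as idx 6
Step 7: w='a' (idx 2), end of input -> output (2, '')


Encoded: [(0, 'b'), (0, 'a'), (1, 'b'), (2, 'b'), (4, 'a'), (3, 'a'), (2, '')]


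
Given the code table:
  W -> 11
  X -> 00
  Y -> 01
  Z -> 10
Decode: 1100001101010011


Decoding:
11 -> W
00 -> X
00 -> X
11 -> W
01 -> Y
01 -> Y
00 -> X
11 -> W


Result: WXXWYYXW


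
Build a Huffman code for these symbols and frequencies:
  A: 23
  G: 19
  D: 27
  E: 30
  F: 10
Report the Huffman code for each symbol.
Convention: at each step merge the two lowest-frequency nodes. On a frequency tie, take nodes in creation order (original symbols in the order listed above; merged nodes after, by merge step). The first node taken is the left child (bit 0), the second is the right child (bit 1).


Huffman tree construction:
Step 1: Merge F(10) + G(19) = 29
Step 2: Merge A(23) + D(27) = 50
Step 3: Merge (F+G)(29) + E(30) = 59
Step 4: Merge (A+D)(50) + ((F+G)+E)(59) = 109
Read each symbol's code off the tree from the root (left child = 0, right child = 1).

Codes:
  A: 00 (length 2)
  G: 101 (length 3)
  D: 01 (length 2)
  E: 11 (length 2)
  F: 100 (length 3)
Average code length: 247/109 = 2.2661 bits/symbol


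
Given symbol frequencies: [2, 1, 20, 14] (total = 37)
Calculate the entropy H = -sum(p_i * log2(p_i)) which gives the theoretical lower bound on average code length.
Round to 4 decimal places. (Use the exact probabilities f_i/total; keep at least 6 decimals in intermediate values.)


Per-symbol terms -p_i * log2(p_i) with p_i = f_i/37:
  p = 2/37 = 0.054054: log2(p) = -4.209453, -p*log2(p) = 0.227538
  p = 1/37 = 0.027027: log2(p) = -5.209453, -p*log2(p) = 0.140796
  p = 20/37 = 0.540541: log2(p) = -0.887525, -p*log2(p) = 0.479743
  p = 14/37 = 0.378378: log2(p) = -1.402098, -p*log2(p) = 0.530524
H = 0.227538 + 0.140796 + 0.479743 + 0.530524 = 1.378601

H = 1.3786 bits/symbol


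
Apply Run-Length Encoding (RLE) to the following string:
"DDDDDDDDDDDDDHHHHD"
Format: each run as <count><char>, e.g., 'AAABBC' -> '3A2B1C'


Scanning runs left to right:
  i=0: run of 'D' x 13 -> '13D'
  i=13: run of 'H' x 4 -> '4H'
  i=17: run of 'D' x 1 -> '1D'

RLE = 13D4H1D


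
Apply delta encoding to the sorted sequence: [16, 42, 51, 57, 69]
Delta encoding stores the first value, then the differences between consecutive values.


First value: 16
Deltas:
  42 - 16 = 26
  51 - 42 = 9
  57 - 51 = 6
  69 - 57 = 12


Delta encoded: [16, 26, 9, 6, 12]


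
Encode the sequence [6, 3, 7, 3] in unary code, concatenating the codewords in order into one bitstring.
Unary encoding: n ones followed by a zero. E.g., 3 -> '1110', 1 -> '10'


Encode each number as n ones followed by a terminating 0:
  6 -> 1111110 (7 bits)
  3 -> 1110 (4 bits)
  7 -> 11111110 (8 bits)
  3 -> 1110 (4 bits)
Total length = 7 + 4 + 8 + 4 = 23 bits.

Unary([6, 3, 7, 3]) = 11111101110111111101110 (23 bits)


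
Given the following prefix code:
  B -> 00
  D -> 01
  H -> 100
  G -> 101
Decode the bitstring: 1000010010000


Decoding step by step:
Bits 100 -> H
Bits 00 -> B
Bits 100 -> H
Bits 100 -> H
Bits 00 -> B


Decoded message: HBHHB


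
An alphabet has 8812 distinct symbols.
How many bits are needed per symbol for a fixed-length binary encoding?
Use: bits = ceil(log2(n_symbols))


log2(8812) = 13.1053
Bracket: 2^13 = 8192 < 8812 <= 2^14 = 16384
So ceil(log2(8812)) = 14

bits = ceil(log2(8812)) = ceil(13.1053) = 14 bits


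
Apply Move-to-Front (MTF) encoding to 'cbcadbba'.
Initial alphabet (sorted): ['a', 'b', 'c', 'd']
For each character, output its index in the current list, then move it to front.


MTF encoding:
'c': index 2 in ['a', 'b', 'c', 'd'] -> ['c', 'a', 'b', 'd']
'b': index 2 in ['c', 'a', 'b', 'd'] -> ['b', 'c', 'a', 'd']
'c': index 1 in ['b', 'c', 'a', 'd'] -> ['c', 'b', 'a', 'd']
'a': index 2 in ['c', 'b', 'a', 'd'] -> ['a', 'c', 'b', 'd']
'd': index 3 in ['a', 'c', 'b', 'd'] -> ['d', 'a', 'c', 'b']
'b': index 3 in ['d', 'a', 'c', 'b'] -> ['b', 'd', 'a', 'c']
'b': index 0 in ['b', 'd', 'a', 'c'] -> ['b', 'd', 'a', 'c']
'a': index 2 in ['b', 'd', 'a', 'c'] -> ['a', 'b', 'd', 'c']


Output: [2, 2, 1, 2, 3, 3, 0, 2]


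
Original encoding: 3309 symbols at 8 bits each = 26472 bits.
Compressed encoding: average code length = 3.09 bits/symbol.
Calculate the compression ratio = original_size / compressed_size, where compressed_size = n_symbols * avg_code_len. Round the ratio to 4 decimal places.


original_size = n_symbols * orig_bits = 3309 * 8 = 26472 bits
compressed_size = n_symbols * avg_code_len = 3309 * 3.09 = 10224.81 bits
ratio = original_size / compressed_size = 26472 / 10224.81 = 2.589

Compression ratio = 2.589


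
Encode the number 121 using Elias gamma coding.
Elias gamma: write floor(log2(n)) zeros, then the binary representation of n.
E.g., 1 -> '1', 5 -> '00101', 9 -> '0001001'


num_bits = floor(log2(121)) + 1 = 7
leading_zeros = num_bits - 1 = 6
binary(121) = 1111001

Elias gamma(121) = '000000' + '1111001' = 0000001111001 (13 bits)


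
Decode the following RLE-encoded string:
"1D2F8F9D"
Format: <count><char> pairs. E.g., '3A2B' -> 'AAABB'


Expanding each <count><char> pair:
  1D -> 'D'
  2F -> 'FF'
  8F -> 'FFFFFFFF'
  9D -> 'DDDDDDDDD'

Decoded = DFFFFFFFFFFDDDDDDDDD


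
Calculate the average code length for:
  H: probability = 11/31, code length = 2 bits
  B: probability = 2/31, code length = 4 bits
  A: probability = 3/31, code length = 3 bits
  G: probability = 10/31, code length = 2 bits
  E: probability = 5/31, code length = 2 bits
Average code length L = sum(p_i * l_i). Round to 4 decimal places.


Weighted contributions p_i * l_i:
  H: (11/31) * 2 = 22/31
  B: (2/31) * 4 = 8/31
  A: (3/31) * 3 = 9/31
  G: (10/31) * 2 = 20/31
  E: (5/31) * 2 = 10/31
Sum = (22 + 8 + 9 + 20 + 10)/31 = 69/31

L = 69/31 = 2.2258 bits/symbol


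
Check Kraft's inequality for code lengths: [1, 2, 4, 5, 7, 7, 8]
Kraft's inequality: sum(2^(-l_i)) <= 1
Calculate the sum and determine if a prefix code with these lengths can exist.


Sum = 2^(-1) + 2^(-2) + 2^(-4) + 2^(-5) + 2^(-7) + 2^(-7) + 2^(-8)
    = 0.5 + 0.25 + 0.0625 + 0.03125 + 0.0078125 + 0.0078125 + 0.00390625
    = 221/256 = 0.86328125
Since 0.86328125 <= 1, Kraft's inequality IS satisfied.
A prefix code with these lengths CAN exist.

Kraft sum = 0.86328125. Satisfied.


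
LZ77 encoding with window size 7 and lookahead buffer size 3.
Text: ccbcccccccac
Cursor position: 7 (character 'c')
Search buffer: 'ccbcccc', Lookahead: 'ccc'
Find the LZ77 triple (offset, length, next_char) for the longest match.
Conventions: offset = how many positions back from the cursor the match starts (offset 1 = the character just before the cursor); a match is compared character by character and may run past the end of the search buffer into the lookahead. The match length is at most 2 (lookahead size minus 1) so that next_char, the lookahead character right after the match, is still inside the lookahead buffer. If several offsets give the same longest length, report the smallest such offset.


Try each offset into the search buffer:
  offset=1 (pos 6, char 'c'): match length 2
  offset=2 (pos 5, char 'c'): match length 2
  offset=3 (pos 4, char 'c'): match length 2
  offset=4 (pos 3, char 'c'): match length 2
  offset=5 (pos 2, char 'b'): match length 0
  offset=6 (pos 1, char 'c'): match length 1
  offset=7 (pos 0, char 'c'): match length 2
Longest match has length 2, found at offsets 1, 2, 3, 4, 7; take the smallest, offset 1.
next_char = character at position 7 + 2 = 9 -> 'c'

Best match: offset=1, length=2 (matching 'cc' starting at position 6)
LZ77 triple: (1, 2, 'c')


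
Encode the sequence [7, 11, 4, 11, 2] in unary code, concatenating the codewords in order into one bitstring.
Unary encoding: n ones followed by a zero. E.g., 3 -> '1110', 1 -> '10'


Encode each number as n ones followed by a terminating 0:
  7 -> 11111110 (8 bits)
  11 -> 111111111110 (12 bits)
  4 -> 11110 (5 bits)
  11 -> 111111111110 (12 bits)
  2 -> 110 (3 bits)
Total length = 8 + 12 + 5 + 12 + 3 = 40 bits.

Unary([7, 11, 4, 11, 2]) = 1111111011111111111011110111111111110110 (40 bits)


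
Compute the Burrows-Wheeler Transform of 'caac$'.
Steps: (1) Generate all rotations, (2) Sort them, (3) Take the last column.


Rotations (sorted):
  0: $caac -> last char: c
  1: aac$c -> last char: c
  2: ac$ca -> last char: a
  3: c$caa -> last char: a
  4: caac$ -> last char: $


BWT = ccaa$


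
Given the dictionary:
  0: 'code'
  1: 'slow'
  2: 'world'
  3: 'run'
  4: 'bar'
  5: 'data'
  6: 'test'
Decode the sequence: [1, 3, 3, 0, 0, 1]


Look up each index in the dictionary:
  1 -> 'slow'
  3 -> 'run'
  3 -> 'run'
  0 -> 'code'
  0 -> 'code'
  1 -> 'slow'

Decoded: "slow run run code code slow"


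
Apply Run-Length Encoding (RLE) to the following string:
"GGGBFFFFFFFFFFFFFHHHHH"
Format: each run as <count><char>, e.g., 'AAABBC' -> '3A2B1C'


Scanning runs left to right:
  i=0: run of 'G' x 3 -> '3G'
  i=3: run of 'B' x 1 -> '1B'
  i=4: run of 'F' x 13 -> '13F'
  i=17: run of 'H' x 5 -> '5H'

RLE = 3G1B13F5H


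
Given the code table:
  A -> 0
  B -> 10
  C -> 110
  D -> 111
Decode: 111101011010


Decoding:
111 -> D
10 -> B
10 -> B
110 -> C
10 -> B


Result: DBBCB


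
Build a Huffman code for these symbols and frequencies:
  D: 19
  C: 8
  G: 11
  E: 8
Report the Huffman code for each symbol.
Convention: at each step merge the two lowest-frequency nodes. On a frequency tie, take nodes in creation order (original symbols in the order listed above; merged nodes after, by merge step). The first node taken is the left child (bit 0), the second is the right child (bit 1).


Huffman tree construction:
Step 1: Merge C(8) + E(8) = 16
Step 2: Merge G(11) + (C+E)(16) = 27
Step 3: Merge D(19) + (G+(C+E))(27) = 46
Read each symbol's code off the tree from the root (left child = 0, right child = 1).

Codes:
  D: 0 (length 1)
  C: 110 (length 3)
  G: 10 (length 2)
  E: 111 (length 3)
Average code length: 89/46 = 1.9348 bits/symbol


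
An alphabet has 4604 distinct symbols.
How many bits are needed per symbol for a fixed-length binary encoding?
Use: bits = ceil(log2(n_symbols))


log2(4604) = 12.1687
Bracket: 2^12 = 4096 < 4604 <= 2^13 = 8192
So ceil(log2(4604)) = 13

bits = ceil(log2(4604)) = ceil(12.1687) = 13 bits


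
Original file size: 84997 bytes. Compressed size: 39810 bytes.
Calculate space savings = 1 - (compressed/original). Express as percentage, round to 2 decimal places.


ratio = compressed/original = 39810/84997 = 0.468369
savings = 1 - ratio = 1 - 0.468369 = 0.531631
as a percentage: 0.531631 * 100 = 53.16%

Space savings = 1 - 39810/84997 = 53.16%


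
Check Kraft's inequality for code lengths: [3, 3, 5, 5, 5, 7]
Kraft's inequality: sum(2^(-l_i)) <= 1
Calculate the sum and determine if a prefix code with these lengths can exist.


Sum = 2^(-3) + 2^(-3) + 2^(-5) + 2^(-5) + 2^(-5) + 2^(-7)
    = 0.125 + 0.125 + 0.03125 + 0.03125 + 0.03125 + 0.0078125
    = 45/128 = 0.3515625
Since 0.3515625 <= 1, Kraft's inequality IS satisfied.
A prefix code with these lengths CAN exist.

Kraft sum = 0.3515625. Satisfied.


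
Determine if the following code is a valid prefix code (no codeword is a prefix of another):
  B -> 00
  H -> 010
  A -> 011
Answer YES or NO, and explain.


Checking each pair (does one codeword prefix another?):
  B='00' vs H='010': no prefix
  B='00' vs A='011': no prefix
  H='010' vs B='00': no prefix
  H='010' vs A='011': no prefix
  A='011' vs B='00': no prefix
  A='011' vs H='010': no prefix
No violation found over all pairs.

YES -- this is a valid prefix code. No codeword is a prefix of any other codeword.


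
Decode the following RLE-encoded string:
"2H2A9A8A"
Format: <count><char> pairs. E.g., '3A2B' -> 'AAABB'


Expanding each <count><char> pair:
  2H -> 'HH'
  2A -> 'AA'
  9A -> 'AAAAAAAAA'
  8A -> 'AAAAAAAA'

Decoded = HHAAAAAAAAAAAAAAAAAAA


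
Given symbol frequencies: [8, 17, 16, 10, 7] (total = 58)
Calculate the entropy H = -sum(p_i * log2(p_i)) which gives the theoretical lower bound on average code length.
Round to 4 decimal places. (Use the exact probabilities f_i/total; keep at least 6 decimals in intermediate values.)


Per-symbol terms -p_i * log2(p_i) with p_i = f_i/58:
  p = 8/58 = 0.137931: log2(p) = -2.857981, -p*log2(p) = 0.394204
  p = 17/58 = 0.293103: log2(p) = -1.770518, -p*log2(p) = 0.518945
  p = 16/58 = 0.275862: log2(p) = -1.857981, -p*log2(p) = 0.512546
  p = 10/58 = 0.172414: log2(p) = -2.536053, -p*log2(p) = 0.437251
  p = 7/58 = 0.120690: log2(p) = -3.050626, -p*log2(p) = 0.368179
H = 0.394204 + 0.518945 + 0.512546 + 0.437251 + 0.368179 = 2.231125

H = 2.2311 bits/symbol


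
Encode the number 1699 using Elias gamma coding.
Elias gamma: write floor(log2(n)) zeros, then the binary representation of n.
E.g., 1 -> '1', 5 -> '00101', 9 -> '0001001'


num_bits = floor(log2(1699)) + 1 = 11
leading_zeros = num_bits - 1 = 10
binary(1699) = 11010100011

Elias gamma(1699) = '0000000000' + '11010100011' = 000000000011010100011 (21 bits)


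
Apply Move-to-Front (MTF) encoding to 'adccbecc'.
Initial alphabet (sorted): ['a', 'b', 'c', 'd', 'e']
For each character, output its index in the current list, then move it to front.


MTF encoding:
'a': index 0 in ['a', 'b', 'c', 'd', 'e'] -> ['a', 'b', 'c', 'd', 'e']
'd': index 3 in ['a', 'b', 'c', 'd', 'e'] -> ['d', 'a', 'b', 'c', 'e']
'c': index 3 in ['d', 'a', 'b', 'c', 'e'] -> ['c', 'd', 'a', 'b', 'e']
'c': index 0 in ['c', 'd', 'a', 'b', 'e'] -> ['c', 'd', 'a', 'b', 'e']
'b': index 3 in ['c', 'd', 'a', 'b', 'e'] -> ['b', 'c', 'd', 'a', 'e']
'e': index 4 in ['b', 'c', 'd', 'a', 'e'] -> ['e', 'b', 'c', 'd', 'a']
'c': index 2 in ['e', 'b', 'c', 'd', 'a'] -> ['c', 'e', 'b', 'd', 'a']
'c': index 0 in ['c', 'e', 'b', 'd', 'a'] -> ['c', 'e', 'b', 'd', 'a']


Output: [0, 3, 3, 0, 3, 4, 2, 0]


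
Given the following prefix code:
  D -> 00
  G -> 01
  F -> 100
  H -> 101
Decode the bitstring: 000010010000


Decoding step by step:
Bits 00 -> D
Bits 00 -> D
Bits 100 -> F
Bits 100 -> F
Bits 00 -> D


Decoded message: DDFFD


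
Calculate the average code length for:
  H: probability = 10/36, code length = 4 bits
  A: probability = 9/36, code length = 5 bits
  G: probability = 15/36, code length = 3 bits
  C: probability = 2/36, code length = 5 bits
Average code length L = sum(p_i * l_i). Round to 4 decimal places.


Weighted contributions p_i * l_i:
  H: (10/36) * 4 = 40/36
  A: (9/36) * 5 = 45/36
  G: (15/36) * 3 = 45/36
  C: (2/36) * 5 = 10/36
Sum = (40 + 45 + 45 + 10)/36 = 140/36

L = 140/36 = 3.8889 bits/symbol


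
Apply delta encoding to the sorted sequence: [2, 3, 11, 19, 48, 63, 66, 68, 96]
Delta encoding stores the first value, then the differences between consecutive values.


First value: 2
Deltas:
  3 - 2 = 1
  11 - 3 = 8
  19 - 11 = 8
  48 - 19 = 29
  63 - 48 = 15
  66 - 63 = 3
  68 - 66 = 2
  96 - 68 = 28


Delta encoded: [2, 1, 8, 8, 29, 15, 3, 2, 28]


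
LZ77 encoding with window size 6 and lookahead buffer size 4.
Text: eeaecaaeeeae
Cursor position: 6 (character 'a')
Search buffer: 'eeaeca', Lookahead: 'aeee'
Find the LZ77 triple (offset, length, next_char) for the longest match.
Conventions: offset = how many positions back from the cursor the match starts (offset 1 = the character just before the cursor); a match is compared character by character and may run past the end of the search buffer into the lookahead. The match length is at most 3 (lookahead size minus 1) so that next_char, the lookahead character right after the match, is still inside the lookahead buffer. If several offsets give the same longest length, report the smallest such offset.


Try each offset into the search buffer:
  offset=1 (pos 5, char 'a'): match length 1
  offset=2 (pos 4, char 'c'): match length 0
  offset=3 (pos 3, char 'e'): match length 0
  offset=4 (pos 2, char 'a'): match length 2
  offset=5 (pos 1, char 'e'): match length 0
  offset=6 (pos 0, char 'e'): match length 0
Longest match has length 2 at offset 4.
next_char = character at position 6 + 2 = 8 -> 'e'

Best match: offset=4, length=2 (matching 'ae' starting at position 2)
LZ77 triple: (4, 2, 'e')


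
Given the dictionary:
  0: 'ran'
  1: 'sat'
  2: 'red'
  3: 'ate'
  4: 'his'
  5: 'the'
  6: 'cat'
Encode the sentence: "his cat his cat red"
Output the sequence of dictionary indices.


Look up each word in the dictionary:
  'his' -> 4
  'cat' -> 6
  'his' -> 4
  'cat' -> 6
  'red' -> 2

Encoded: [4, 6, 4, 6, 2]


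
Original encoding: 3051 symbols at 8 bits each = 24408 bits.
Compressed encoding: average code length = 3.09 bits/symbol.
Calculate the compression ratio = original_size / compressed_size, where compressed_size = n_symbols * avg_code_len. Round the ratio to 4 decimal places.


original_size = n_symbols * orig_bits = 3051 * 8 = 24408 bits
compressed_size = n_symbols * avg_code_len = 3051 * 3.09 = 9427.59 bits
ratio = original_size / compressed_size = 24408 / 9427.59 = 2.589

Compression ratio = 2.589


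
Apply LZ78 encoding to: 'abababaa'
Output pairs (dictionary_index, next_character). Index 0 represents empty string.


LZ78 encoding steps:
Dictionary: {0: ''}
Step 1: w='' (idx 0), next='a' -> output (0, 'a'), add 'a' as idx 1
Step 2: w='' (idx 0), next='b' -> output (0, 'b'), add 'b' as idx 2
Step 3: w='a' (idx 1), next='b' -> output (1, 'b'), add 'ab' as idx 3
Step 4: w='ab' (idx 3), next='a' -> output (3, 'a'), add 'aba' as idx 4
Step 5: w='a' (idx 1), end of input -> output (1, '')


Encoded: [(0, 'a'), (0, 'b'), (1, 'b'), (3, 'a'), (1, '')]


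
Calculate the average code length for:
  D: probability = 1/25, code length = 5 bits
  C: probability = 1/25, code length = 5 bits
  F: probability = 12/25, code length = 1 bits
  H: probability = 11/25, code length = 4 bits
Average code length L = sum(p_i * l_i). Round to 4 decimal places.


Weighted contributions p_i * l_i:
  D: (1/25) * 5 = 5/25
  C: (1/25) * 5 = 5/25
  F: (12/25) * 1 = 12/25
  H: (11/25) * 4 = 44/25
Sum = (5 + 5 + 12 + 44)/25 = 66/25

L = 66/25 = 2.6400 bits/symbol


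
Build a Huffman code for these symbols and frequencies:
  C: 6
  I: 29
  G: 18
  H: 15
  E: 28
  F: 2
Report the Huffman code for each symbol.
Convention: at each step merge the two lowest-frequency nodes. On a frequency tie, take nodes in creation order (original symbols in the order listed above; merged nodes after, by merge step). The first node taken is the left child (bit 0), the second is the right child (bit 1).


Huffman tree construction:
Step 1: Merge F(2) + C(6) = 8
Step 2: Merge (F+C)(8) + H(15) = 23
Step 3: Merge G(18) + ((F+C)+H)(23) = 41
Step 4: Merge E(28) + I(29) = 57
Step 5: Merge (G+((F+C)+H))(41) + (E+I)(57) = 98
Read each symbol's code off the tree from the root (left child = 0, right child = 1).

Codes:
  C: 0101 (length 4)
  I: 11 (length 2)
  G: 00 (length 2)
  H: 011 (length 3)
  E: 10 (length 2)
  F: 0100 (length 4)
Average code length: 227/98 = 2.3163 bits/symbol
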